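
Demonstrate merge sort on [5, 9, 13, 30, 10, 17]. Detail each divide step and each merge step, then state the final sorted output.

Merge sort trace:

Split: [5, 9, 13, 30, 10, 17] -> [5, 9, 13] and [30, 10, 17]
  Split: [5, 9, 13] -> [5] and [9, 13]
    Split: [9, 13] -> [9] and [13]
    Merge: [9] + [13] -> [9, 13]
  Merge: [5] + [9, 13] -> [5, 9, 13]
  Split: [30, 10, 17] -> [30] and [10, 17]
    Split: [10, 17] -> [10] and [17]
    Merge: [10] + [17] -> [10, 17]
  Merge: [30] + [10, 17] -> [10, 17, 30]
Merge: [5, 9, 13] + [10, 17, 30] -> [5, 9, 10, 13, 17, 30]

Final sorted array: [5, 9, 10, 13, 17, 30]

The merge sort proceeds by recursively splitting the array and merging sorted halves.
After all merges, the sorted array is [5, 9, 10, 13, 17, 30].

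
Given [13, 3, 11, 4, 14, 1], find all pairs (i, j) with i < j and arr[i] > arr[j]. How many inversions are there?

Finding inversions in [13, 3, 11, 4, 14, 1]:

(0, 1): arr[0]=13 > arr[1]=3
(0, 2): arr[0]=13 > arr[2]=11
(0, 3): arr[0]=13 > arr[3]=4
(0, 5): arr[0]=13 > arr[5]=1
(1, 5): arr[1]=3 > arr[5]=1
(2, 3): arr[2]=11 > arr[3]=4
(2, 5): arr[2]=11 > arr[5]=1
(3, 5): arr[3]=4 > arr[5]=1
(4, 5): arr[4]=14 > arr[5]=1

Total inversions: 9

The array has 9 inversion(s): (0,1), (0,2), (0,3), (0,5), (1,5), (2,3), (2,5), (3,5), (4,5). Each pair (i,j) satisfies i < j and arr[i] > arr[j].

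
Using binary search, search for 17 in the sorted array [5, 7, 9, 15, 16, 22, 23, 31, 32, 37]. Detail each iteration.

Binary search for 17 in [5, 7, 9, 15, 16, 22, 23, 31, 32, 37]:

lo=0, hi=9, mid=4, arr[mid]=16 -> 16 < 17, search right half
lo=5, hi=9, mid=7, arr[mid]=31 -> 31 > 17, search left half
lo=5, hi=6, mid=5, arr[mid]=22 -> 22 > 17, search left half
lo=5 > hi=4, target 17 not found

Binary search determines that 17 is not in the array after 3 comparisons. The search space was exhausted without finding the target.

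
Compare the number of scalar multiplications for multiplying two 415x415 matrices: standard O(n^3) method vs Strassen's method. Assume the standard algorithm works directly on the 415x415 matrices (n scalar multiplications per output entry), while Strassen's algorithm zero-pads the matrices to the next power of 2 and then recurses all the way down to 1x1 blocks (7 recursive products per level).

Matrix multiplication for 415x415 matrices:

Strassen's algorithm requires power-of-2 dimensions. Pad 415x415 to 512x512 (next power of 2).

Standard algorithm: 415^3 = 71473375 multiplications
Strassen's algorithm: 7^(log2(512)) = 7^9 = 40353607 multiplications
Savings: 71473375 - 40353607 = 31119768 multiplications

Standard: 71473375 multiplications (415^3). Strassen: 40353607 multiplications (7^9, after padding to 512x512). Strassen reduces 8 recursive multiplications to 7 at each level.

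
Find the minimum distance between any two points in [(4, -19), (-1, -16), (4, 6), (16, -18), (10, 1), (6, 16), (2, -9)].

Computing all pairwise distances among 7 points:

d((4, -19), (-1, -16)) = 5.831 <-- minimum
d((4, -19), (4, 6)) = 25.0
d((4, -19), (16, -18)) = 12.0416
d((4, -19), (10, 1)) = 20.8806
d((4, -19), (6, 16)) = 35.0571
d((4, -19), (2, -9)) = 10.198
d((-1, -16), (4, 6)) = 22.561
d((-1, -16), (16, -18)) = 17.1172
d((-1, -16), (10, 1)) = 20.2485
d((-1, -16), (6, 16)) = 32.7567
d((-1, -16), (2, -9)) = 7.6158
d((4, 6), (16, -18)) = 26.8328
d((4, 6), (10, 1)) = 7.8102
d((4, 6), (6, 16)) = 10.198
d((4, 6), (2, -9)) = 15.1327
d((16, -18), (10, 1)) = 19.9249
d((16, -18), (6, 16)) = 35.4401
d((16, -18), (2, -9)) = 16.6433
d((10, 1), (6, 16)) = 15.5242
d((10, 1), (2, -9)) = 12.8062
d((6, 16), (2, -9)) = 25.318

Closest pair: (4, -19) and (-1, -16) with distance 5.831

The closest pair is (4, -19) and (-1, -16) with Euclidean distance 5.831. For 7 points, brute-force pairwise comparison is shown above. For large n, the divide-and-conquer algorithm (sort by x, recurse on halves, check the dividing strip) achieves O(n log n).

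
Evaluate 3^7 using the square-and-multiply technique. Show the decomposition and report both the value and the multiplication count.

Computing 3^7 by squaring (build up from 3^1; each line after the first costs one multiplication):

3^1 = 3
3^2 = (3^1)^2 = 3^2 = 9
3^3 = 3 * 3^2 = 3 * 9 = 27
3^6 = (3^3)^2 = 27^2 = 729
3^7 = 3 * 3^6 = 3 * 729 = 2187

Result: 2187
Multiplications needed: 4 (4 lines after 3^1)

3^7 = 2187. Using exponentiation by squaring, this requires 4 multiplications. The key idea: if the exponent is even, square the half-power; if odd, multiply by the base once.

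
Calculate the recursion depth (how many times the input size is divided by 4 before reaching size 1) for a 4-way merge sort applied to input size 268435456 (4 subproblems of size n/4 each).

For divide and conquer with division factor 4:

Problem sizes at each level:
Level 0: 268435456
Level 1: 67108864
Level 2: 16777216
Level 3: 4194304
Level 4: 1048576
Level 5: 262144
Level 6: 65536
Level 7: 16384
Level 8: 4096
Level 9: 1024
Level 10: 256
Level 11: 64
Level 12: 16
Level 13: 4
Level 14: 1

The root is level 0 and the size-1 base case is level 14 (the tree spans levels 0 through 14, i.e. 15 levels counting the root), so the depth is the number of divisions: log_4(268435456) = 14

The recursion tree depth is log_4(268435456) = 14. At each level, the problem size is divided by 4, so it takes 14 divisions to reduce to a base case of size 1. The algorithm makes 4 recursive calls at each level.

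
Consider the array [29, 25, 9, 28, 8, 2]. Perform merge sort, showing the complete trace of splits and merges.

Merge sort trace:

Split: [29, 25, 9, 28, 8, 2] -> [29, 25, 9] and [28, 8, 2]
  Split: [29, 25, 9] -> [29] and [25, 9]
    Split: [25, 9] -> [25] and [9]
    Merge: [25] + [9] -> [9, 25]
  Merge: [29] + [9, 25] -> [9, 25, 29]
  Split: [28, 8, 2] -> [28] and [8, 2]
    Split: [8, 2] -> [8] and [2]
    Merge: [8] + [2] -> [2, 8]
  Merge: [28] + [2, 8] -> [2, 8, 28]
Merge: [9, 25, 29] + [2, 8, 28] -> [2, 8, 9, 25, 28, 29]

Final sorted array: [2, 8, 9, 25, 28, 29]

The merge sort proceeds by recursively splitting the array and merging sorted halves.
After all merges, the sorted array is [2, 8, 9, 25, 28, 29].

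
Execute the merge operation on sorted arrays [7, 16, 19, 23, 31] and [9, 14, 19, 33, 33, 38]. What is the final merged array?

Merging process:

Compare 7 vs 9: take 7 from left. Merged: [7]
Compare 16 vs 9: take 9 from right. Merged: [7, 9]
Compare 16 vs 14: take 14 from right. Merged: [7, 9, 14]
Compare 16 vs 19: take 16 from left. Merged: [7, 9, 14, 16]
Compare 19 vs 19: take 19 from left. Merged: [7, 9, 14, 16, 19]
Compare 23 vs 19: take 19 from right. Merged: [7, 9, 14, 16, 19, 19]
Compare 23 vs 33: take 23 from left. Merged: [7, 9, 14, 16, 19, 19, 23]
Compare 31 vs 33: take 31 from left. Merged: [7, 9, 14, 16, 19, 19, 23, 31]
Append remaining from right: [33, 33, 38]. Merged: [7, 9, 14, 16, 19, 19, 23, 31, 33, 33, 38]

Final merged array: [7, 9, 14, 16, 19, 19, 23, 31, 33, 33, 38]
Total comparisons: 8

The merged array is [7, 9, 14, 16, 19, 19, 23, 31, 33, 33, 38], requiring 8 comparisons. The merge step runs in O(n) time where n is the total number of elements.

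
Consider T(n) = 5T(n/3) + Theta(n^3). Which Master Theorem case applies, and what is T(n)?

Master Theorem for T(n) = 5T(n/3) + O(n^3):

a = 5, b = 3, c = 3
log_b(a) = log_3(5) = 1.4650

Case 3: c = 3 > log_3(5) = 1.4650
T(n) = O(n^3) = O(n^3)

For T(n) = 5T(n/3) + O(n^3): log_3(5) = 1.4650. This is Case 3 of the Master Theorem (c > log_b(a), work dominated by root), giving O(n^3).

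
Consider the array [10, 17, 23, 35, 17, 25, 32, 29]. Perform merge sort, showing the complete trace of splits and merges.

Merge sort trace:

Split: [10, 17, 23, 35, 17, 25, 32, 29] -> [10, 17, 23, 35] and [17, 25, 32, 29]
  Split: [10, 17, 23, 35] -> [10, 17] and [23, 35]
    Split: [10, 17] -> [10] and [17]
    Merge: [10] + [17] -> [10, 17]
    Split: [23, 35] -> [23] and [35]
    Merge: [23] + [35] -> [23, 35]
  Merge: [10, 17] + [23, 35] -> [10, 17, 23, 35]
  Split: [17, 25, 32, 29] -> [17, 25] and [32, 29]
    Split: [17, 25] -> [17] and [25]
    Merge: [17] + [25] -> [17, 25]
    Split: [32, 29] -> [32] and [29]
    Merge: [32] + [29] -> [29, 32]
  Merge: [17, 25] + [29, 32] -> [17, 25, 29, 32]
Merge: [10, 17, 23, 35] + [17, 25, 29, 32] -> [10, 17, 17, 23, 25, 29, 32, 35]

Final sorted array: [10, 17, 17, 23, 25, 29, 32, 35]

The merge sort proceeds by recursively splitting the array and merging sorted halves.
After all merges, the sorted array is [10, 17, 17, 23, 25, 29, 32, 35].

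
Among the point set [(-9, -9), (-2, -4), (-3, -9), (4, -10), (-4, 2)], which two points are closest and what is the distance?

Computing all pairwise distances among 5 points:

d((-9, -9), (-2, -4)) = 8.6023
d((-9, -9), (-3, -9)) = 6.0
d((-9, -9), (4, -10)) = 13.0384
d((-9, -9), (-4, 2)) = 12.083
d((-2, -4), (-3, -9)) = 5.099 <-- minimum
d((-2, -4), (4, -10)) = 8.4853
d((-2, -4), (-4, 2)) = 6.3246
d((-3, -9), (4, -10)) = 7.0711
d((-3, -9), (-4, 2)) = 11.0454
d((4, -10), (-4, 2)) = 14.4222

Closest pair: (-2, -4) and (-3, -9) with distance 5.099

The closest pair is (-2, -4) and (-3, -9) with Euclidean distance 5.099. For 5 points, brute-force pairwise comparison is shown above. For large n, the divide-and-conquer algorithm (sort by x, recurse on halves, check the dividing strip) achieves O(n log n).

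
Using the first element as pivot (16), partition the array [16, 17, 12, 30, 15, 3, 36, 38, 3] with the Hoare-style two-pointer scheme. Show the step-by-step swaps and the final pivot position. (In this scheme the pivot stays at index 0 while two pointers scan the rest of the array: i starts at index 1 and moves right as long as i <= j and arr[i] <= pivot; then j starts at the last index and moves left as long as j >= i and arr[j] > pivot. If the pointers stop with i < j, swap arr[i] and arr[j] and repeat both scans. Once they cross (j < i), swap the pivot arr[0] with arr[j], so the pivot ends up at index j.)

Hoare-style two-pointer partition with pivot = 16:

Initial array: [16, 17, 12, 30, 15, 3, 36, 38, 3]

Pointers start at i = 1, j = 8.
i stops at index 1 (arr[1]=17 > 16), j stops at index 8 (arr[8]=3 <= 16): swap arr[1] and arr[8], array becomes [16, 3, 12, 30, 15, 3, 36, 38, 17]
i stops at index 3 (arr[3]=30 > 16), j stops at index 5 (arr[5]=3 <= 16): swap arr[3] and arr[5], array becomes [16, 3, 12, 3, 15, 30, 36, 38, 17]
i ends at 5, j ends at 4: the pointers have crossed (j < i), so scanning stops.

Swap pivot arr[0] with arr[4] to place pivot at position 4: [15, 3, 12, 3, 16, 30, 36, 38, 17]
Pivot position: 4

After partitioning with pivot 16, the array becomes [15, 3, 12, 3, 16, 30, 36, 38, 17]. The pivot is placed at index 4. All elements to the left of the pivot are <= 16, and all elements to the right are > 16.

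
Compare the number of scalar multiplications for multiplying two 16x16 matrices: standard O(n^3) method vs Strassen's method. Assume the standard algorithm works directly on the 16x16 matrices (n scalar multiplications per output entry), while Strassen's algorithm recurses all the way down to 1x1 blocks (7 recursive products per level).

Matrix multiplication for 16x16 matrices:

Standard algorithm: 16^3 = 4096 multiplications
Strassen's algorithm: 7^(log2(16)) = 7^4 = 2401 multiplications
Savings: 4096 - 2401 = 1695 multiplications

Standard: 4096 multiplications (16^3). Strassen: 2401 multiplications (7^4). Strassen reduces 8 recursive multiplications to 7 at each level.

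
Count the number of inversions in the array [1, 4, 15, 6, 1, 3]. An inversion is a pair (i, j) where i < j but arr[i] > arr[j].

Finding inversions in [1, 4, 15, 6, 1, 3]:

(1, 4): arr[1]=4 > arr[4]=1
(1, 5): arr[1]=4 > arr[5]=3
(2, 3): arr[2]=15 > arr[3]=6
(2, 4): arr[2]=15 > arr[4]=1
(2, 5): arr[2]=15 > arr[5]=3
(3, 4): arr[3]=6 > arr[4]=1
(3, 5): arr[3]=6 > arr[5]=3

Total inversions: 7

The array has 7 inversion(s): (1,4), (1,5), (2,3), (2,4), (2,5), (3,4), (3,5). Each pair (i,j) satisfies i < j and arr[i] > arr[j].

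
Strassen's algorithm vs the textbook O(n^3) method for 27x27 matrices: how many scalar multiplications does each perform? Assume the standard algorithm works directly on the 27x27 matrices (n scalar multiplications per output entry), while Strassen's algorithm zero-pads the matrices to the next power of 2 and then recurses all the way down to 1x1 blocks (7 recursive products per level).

Matrix multiplication for 27x27 matrices:

Strassen's algorithm requires power-of-2 dimensions. Pad 27x27 to 32x32 (next power of 2).

Standard algorithm: 27^3 = 19683 multiplications
Strassen's algorithm: 7^(log2(32)) = 7^5 = 16807 multiplications
Savings: 19683 - 16807 = 2876 multiplications

Standard: 19683 multiplications (27^3). Strassen: 16807 multiplications (7^5, after padding to 32x32). Strassen reduces 8 recursive multiplications to 7 at each level.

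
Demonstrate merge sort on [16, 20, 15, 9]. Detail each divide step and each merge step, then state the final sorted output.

Merge sort trace:

Split: [16, 20, 15, 9] -> [16, 20] and [15, 9]
  Split: [16, 20] -> [16] and [20]
  Merge: [16] + [20] -> [16, 20]
  Split: [15, 9] -> [15] and [9]
  Merge: [15] + [9] -> [9, 15]
Merge: [16, 20] + [9, 15] -> [9, 15, 16, 20]

Final sorted array: [9, 15, 16, 20]

The merge sort proceeds by recursively splitting the array and merging sorted halves.
After all merges, the sorted array is [9, 15, 16, 20].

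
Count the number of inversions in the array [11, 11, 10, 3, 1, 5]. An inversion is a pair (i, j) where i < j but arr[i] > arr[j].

Finding inversions in [11, 11, 10, 3, 1, 5]:

(0, 2): arr[0]=11 > arr[2]=10
(0, 3): arr[0]=11 > arr[3]=3
(0, 4): arr[0]=11 > arr[4]=1
(0, 5): arr[0]=11 > arr[5]=5
(1, 2): arr[1]=11 > arr[2]=10
(1, 3): arr[1]=11 > arr[3]=3
(1, 4): arr[1]=11 > arr[4]=1
(1, 5): arr[1]=11 > arr[5]=5
(2, 3): arr[2]=10 > arr[3]=3
(2, 4): arr[2]=10 > arr[4]=1
(2, 5): arr[2]=10 > arr[5]=5
(3, 4): arr[3]=3 > arr[4]=1

Total inversions: 12

The array has 12 inversion(s): (0,2), (0,3), (0,4), (0,5), (1,2), (1,3), (1,4), (1,5), (2,3), (2,4), (2,5), (3,4). Each pair (i,j) satisfies i < j and arr[i] > arr[j].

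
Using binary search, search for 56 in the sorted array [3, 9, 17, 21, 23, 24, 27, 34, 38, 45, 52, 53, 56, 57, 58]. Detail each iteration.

Binary search for 56 in [3, 9, 17, 21, 23, 24, 27, 34, 38, 45, 52, 53, 56, 57, 58]:

lo=0, hi=14, mid=7, arr[mid]=34 -> 34 < 56, search right half
lo=8, hi=14, mid=11, arr[mid]=53 -> 53 < 56, search right half
lo=12, hi=14, mid=13, arr[mid]=57 -> 57 > 56, search left half
lo=12, hi=12, mid=12, arr[mid]=56 -> Found target at index 12!

Binary search finds 56 at index 12 after 4 comparisons. The search repeatedly halves the search space by comparing with the middle element.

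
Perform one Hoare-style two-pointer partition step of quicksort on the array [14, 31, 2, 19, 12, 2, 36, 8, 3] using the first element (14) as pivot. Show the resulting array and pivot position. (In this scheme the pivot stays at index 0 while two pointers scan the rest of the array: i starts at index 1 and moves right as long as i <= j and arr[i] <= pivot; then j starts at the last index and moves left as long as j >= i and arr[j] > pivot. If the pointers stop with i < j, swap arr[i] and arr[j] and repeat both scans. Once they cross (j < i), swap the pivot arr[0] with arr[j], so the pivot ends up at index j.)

Hoare-style two-pointer partition with pivot = 14:

Initial array: [14, 31, 2, 19, 12, 2, 36, 8, 3]

Pointers start at i = 1, j = 8.
i stops at index 1 (arr[1]=31 > 14), j stops at index 8 (arr[8]=3 <= 14): swap arr[1] and arr[8], array becomes [14, 3, 2, 19, 12, 2, 36, 8, 31]
i stops at index 3 (arr[3]=19 > 14), j stops at index 7 (arr[7]=8 <= 14): swap arr[3] and arr[7], array becomes [14, 3, 2, 8, 12, 2, 36, 19, 31]
i ends at 6, j ends at 5: the pointers have crossed (j < i), so scanning stops.

Swap pivot arr[0] with arr[5] to place pivot at position 5: [2, 3, 2, 8, 12, 14, 36, 19, 31]
Pivot position: 5

After partitioning with pivot 14, the array becomes [2, 3, 2, 8, 12, 14, 36, 19, 31]. The pivot is placed at index 5. All elements to the left of the pivot are <= 14, and all elements to the right are > 14.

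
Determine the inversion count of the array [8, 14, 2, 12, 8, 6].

Finding inversions in [8, 14, 2, 12, 8, 6]:

(0, 2): arr[0]=8 > arr[2]=2
(0, 5): arr[0]=8 > arr[5]=6
(1, 2): arr[1]=14 > arr[2]=2
(1, 3): arr[1]=14 > arr[3]=12
(1, 4): arr[1]=14 > arr[4]=8
(1, 5): arr[1]=14 > arr[5]=6
(3, 4): arr[3]=12 > arr[4]=8
(3, 5): arr[3]=12 > arr[5]=6
(4, 5): arr[4]=8 > arr[5]=6

Total inversions: 9

The array has 9 inversion(s): (0,2), (0,5), (1,2), (1,3), (1,4), (1,5), (3,4), (3,5), (4,5). Each pair (i,j) satisfies i < j and arr[i] > arr[j].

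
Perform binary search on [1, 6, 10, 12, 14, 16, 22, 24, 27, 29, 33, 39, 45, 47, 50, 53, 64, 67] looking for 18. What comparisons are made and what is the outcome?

Binary search for 18 in [1, 6, 10, 12, 14, 16, 22, 24, 27, 29, 33, 39, 45, 47, 50, 53, 64, 67]:

lo=0, hi=17, mid=8, arr[mid]=27 -> 27 > 18, search left half
lo=0, hi=7, mid=3, arr[mid]=12 -> 12 < 18, search right half
lo=4, hi=7, mid=5, arr[mid]=16 -> 16 < 18, search right half
lo=6, hi=7, mid=6, arr[mid]=22 -> 22 > 18, search left half
lo=6 > hi=5, target 18 not found

Binary search determines that 18 is not in the array after 4 comparisons. The search space was exhausted without finding the target.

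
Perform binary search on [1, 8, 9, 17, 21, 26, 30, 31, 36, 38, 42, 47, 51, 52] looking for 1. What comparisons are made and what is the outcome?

Binary search for 1 in [1, 8, 9, 17, 21, 26, 30, 31, 36, 38, 42, 47, 51, 52]:

lo=0, hi=13, mid=6, arr[mid]=30 -> 30 > 1, search left half
lo=0, hi=5, mid=2, arr[mid]=9 -> 9 > 1, search left half
lo=0, hi=1, mid=0, arr[mid]=1 -> Found target at index 0!

Binary search finds 1 at index 0 after 3 comparisons. The search repeatedly halves the search space by comparing with the middle element.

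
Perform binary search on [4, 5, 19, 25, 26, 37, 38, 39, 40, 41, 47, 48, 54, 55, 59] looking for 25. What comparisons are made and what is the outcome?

Binary search for 25 in [4, 5, 19, 25, 26, 37, 38, 39, 40, 41, 47, 48, 54, 55, 59]:

lo=0, hi=14, mid=7, arr[mid]=39 -> 39 > 25, search left half
lo=0, hi=6, mid=3, arr[mid]=25 -> Found target at index 3!

Binary search finds 25 at index 3 after 2 comparisons. The search repeatedly halves the search space by comparing with the middle element.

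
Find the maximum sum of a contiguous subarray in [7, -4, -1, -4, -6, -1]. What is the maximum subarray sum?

Using Kadane's algorithm on [7, -4, -1, -4, -6, -1]:

Scanning through the array:
Position 1 (value -4): max_ending_here = 3, max_so_far = 7
Position 2 (value -1): max_ending_here = 2, max_so_far = 7
Position 3 (value -4): max_ending_here = -2, max_so_far = 7
Position 4 (value -6): max_ending_here = -6, max_so_far = 7
Position 5 (value -1): max_ending_here = -1, max_so_far = 7

Maximum subarray: [7]
Maximum sum: 7

The maximum subarray is [7] with sum 7. This subarray runs from index 0 to index 0.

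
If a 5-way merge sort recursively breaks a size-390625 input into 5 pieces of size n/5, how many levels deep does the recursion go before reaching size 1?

For divide and conquer with division factor 5:

Problem sizes at each level:
Level 0: 390625
Level 1: 78125
Level 2: 15625
Level 3: 3125
Level 4: 625
Level 5: 125
Level 6: 25
Level 7: 5
Level 8: 1

The root is level 0 and the size-1 base case is level 8 (the tree spans levels 0 through 8, i.e. 9 levels counting the root), so the depth is the number of divisions: log_5(390625) = 8

The recursion tree depth is log_5(390625) = 8. At each level, the problem size is divided by 5, so it takes 8 divisions to reduce to a base case of size 1. The algorithm makes 5 recursive calls at each level.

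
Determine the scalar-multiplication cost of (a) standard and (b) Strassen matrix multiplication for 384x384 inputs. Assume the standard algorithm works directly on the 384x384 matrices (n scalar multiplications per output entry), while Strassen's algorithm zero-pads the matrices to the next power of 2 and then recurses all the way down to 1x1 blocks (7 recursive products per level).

Matrix multiplication for 384x384 matrices:

Strassen's algorithm requires power-of-2 dimensions. Pad 384x384 to 512x512 (next power of 2).

Standard algorithm: 384^3 = 56623104 multiplications
Strassen's algorithm: 7^(log2(512)) = 7^9 = 40353607 multiplications
Savings: 56623104 - 40353607 = 16269497 multiplications

Standard: 56623104 multiplications (384^3). Strassen: 40353607 multiplications (7^9, after padding to 512x512). Strassen reduces 8 recursive multiplications to 7 at each level.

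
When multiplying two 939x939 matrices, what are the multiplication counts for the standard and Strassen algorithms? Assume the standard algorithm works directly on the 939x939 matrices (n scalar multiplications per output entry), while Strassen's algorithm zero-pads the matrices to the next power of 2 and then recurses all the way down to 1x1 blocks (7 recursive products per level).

Matrix multiplication for 939x939 matrices:

Strassen's algorithm requires power-of-2 dimensions. Pad 939x939 to 1024x1024 (next power of 2).

Standard algorithm: 939^3 = 827936019 multiplications
Strassen's algorithm: 7^(log2(1024)) = 7^10 = 282475249 multiplications
Savings: 827936019 - 282475249 = 545460770 multiplications

Standard: 827936019 multiplications (939^3). Strassen: 282475249 multiplications (7^10, after padding to 1024x1024). Strassen reduces 8 recursive multiplications to 7 at each level.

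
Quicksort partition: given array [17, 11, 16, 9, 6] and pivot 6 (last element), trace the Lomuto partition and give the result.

Lomuto partition with pivot = 6:

Initial array: [17, 11, 16, 9, 6]

arr[0]=17 > 6: no swap
arr[1]=11 > 6: no swap
arr[2]=16 > 6: no swap
arr[3]=9 > 6: no swap

Place pivot at position 0: [6, 11, 16, 9, 17]
Pivot position: 0

After partitioning with pivot 6, the array becomes [6, 11, 16, 9, 17]. The pivot is placed at index 0. All elements to the left of the pivot are <= 6, and all elements to the right are > 6.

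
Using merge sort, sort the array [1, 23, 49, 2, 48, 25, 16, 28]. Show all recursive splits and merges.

Merge sort trace:

Split: [1, 23, 49, 2, 48, 25, 16, 28] -> [1, 23, 49, 2] and [48, 25, 16, 28]
  Split: [1, 23, 49, 2] -> [1, 23] and [49, 2]
    Split: [1, 23] -> [1] and [23]
    Merge: [1] + [23] -> [1, 23]
    Split: [49, 2] -> [49] and [2]
    Merge: [49] + [2] -> [2, 49]
  Merge: [1, 23] + [2, 49] -> [1, 2, 23, 49]
  Split: [48, 25, 16, 28] -> [48, 25] and [16, 28]
    Split: [48, 25] -> [48] and [25]
    Merge: [48] + [25] -> [25, 48]
    Split: [16, 28] -> [16] and [28]
    Merge: [16] + [28] -> [16, 28]
  Merge: [25, 48] + [16, 28] -> [16, 25, 28, 48]
Merge: [1, 2, 23, 49] + [16, 25, 28, 48] -> [1, 2, 16, 23, 25, 28, 48, 49]

Final sorted array: [1, 2, 16, 23, 25, 28, 48, 49]

The merge sort proceeds by recursively splitting the array and merging sorted halves.
After all merges, the sorted array is [1, 2, 16, 23, 25, 28, 48, 49].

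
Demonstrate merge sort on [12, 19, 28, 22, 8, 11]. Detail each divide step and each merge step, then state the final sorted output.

Merge sort trace:

Split: [12, 19, 28, 22, 8, 11] -> [12, 19, 28] and [22, 8, 11]
  Split: [12, 19, 28] -> [12] and [19, 28]
    Split: [19, 28] -> [19] and [28]
    Merge: [19] + [28] -> [19, 28]
  Merge: [12] + [19, 28] -> [12, 19, 28]
  Split: [22, 8, 11] -> [22] and [8, 11]
    Split: [8, 11] -> [8] and [11]
    Merge: [8] + [11] -> [8, 11]
  Merge: [22] + [8, 11] -> [8, 11, 22]
Merge: [12, 19, 28] + [8, 11, 22] -> [8, 11, 12, 19, 22, 28]

Final sorted array: [8, 11, 12, 19, 22, 28]

The merge sort proceeds by recursively splitting the array and merging sorted halves.
After all merges, the sorted array is [8, 11, 12, 19, 22, 28].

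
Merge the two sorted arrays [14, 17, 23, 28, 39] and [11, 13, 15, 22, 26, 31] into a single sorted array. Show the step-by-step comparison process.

Merging process:

Compare 14 vs 11: take 11 from right. Merged: [11]
Compare 14 vs 13: take 13 from right. Merged: [11, 13]
Compare 14 vs 15: take 14 from left. Merged: [11, 13, 14]
Compare 17 vs 15: take 15 from right. Merged: [11, 13, 14, 15]
Compare 17 vs 22: take 17 from left. Merged: [11, 13, 14, 15, 17]
Compare 23 vs 22: take 22 from right. Merged: [11, 13, 14, 15, 17, 22]
Compare 23 vs 26: take 23 from left. Merged: [11, 13, 14, 15, 17, 22, 23]
Compare 28 vs 26: take 26 from right. Merged: [11, 13, 14, 15, 17, 22, 23, 26]
Compare 28 vs 31: take 28 from left. Merged: [11, 13, 14, 15, 17, 22, 23, 26, 28]
Compare 39 vs 31: take 31 from right. Merged: [11, 13, 14, 15, 17, 22, 23, 26, 28, 31]
Append remaining from left: [39]. Merged: [11, 13, 14, 15, 17, 22, 23, 26, 28, 31, 39]

Final merged array: [11, 13, 14, 15, 17, 22, 23, 26, 28, 31, 39]
Total comparisons: 10

The merged array is [11, 13, 14, 15, 17, 22, 23, 26, 28, 31, 39], requiring 10 comparisons. The merge step runs in O(n) time where n is the total number of elements.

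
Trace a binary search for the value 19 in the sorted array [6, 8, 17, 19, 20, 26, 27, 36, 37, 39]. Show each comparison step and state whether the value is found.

Binary search for 19 in [6, 8, 17, 19, 20, 26, 27, 36, 37, 39]:

lo=0, hi=9, mid=4, arr[mid]=20 -> 20 > 19, search left half
lo=0, hi=3, mid=1, arr[mid]=8 -> 8 < 19, search right half
lo=2, hi=3, mid=2, arr[mid]=17 -> 17 < 19, search right half
lo=3, hi=3, mid=3, arr[mid]=19 -> Found target at index 3!

Binary search finds 19 at index 3 after 4 comparisons. The search repeatedly halves the search space by comparing with the middle element.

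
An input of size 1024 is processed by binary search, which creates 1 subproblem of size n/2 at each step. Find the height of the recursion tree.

For divide and conquer with division factor 2:

Problem sizes at each level:
Level 0: 1024
Level 1: 512
Level 2: 256
Level 3: 128
Level 4: 64
Level 5: 32
Level 6: 16
Level 7: 8
Level 8: 4
Level 9: 2
Level 10: 1

The root is level 0 and the size-1 base case is level 10 (the tree spans levels 0 through 10, i.e. 11 levels counting the root), so the depth is the number of divisions: log_2(1024) = 10

The recursion tree depth is log_2(1024) = 10. At each level, the problem size is divided by 2, so it takes 10 divisions to reduce to a base case of size 1. The algorithm makes 1 recursive call at each level.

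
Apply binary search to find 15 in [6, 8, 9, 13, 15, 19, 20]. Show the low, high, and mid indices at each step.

Binary search for 15 in [6, 8, 9, 13, 15, 19, 20]:

lo=0, hi=6, mid=3, arr[mid]=13 -> 13 < 15, search right half
lo=4, hi=6, mid=5, arr[mid]=19 -> 19 > 15, search left half
lo=4, hi=4, mid=4, arr[mid]=15 -> Found target at index 4!

Binary search finds 15 at index 4 after 3 comparisons. The search repeatedly halves the search space by comparing with the middle element.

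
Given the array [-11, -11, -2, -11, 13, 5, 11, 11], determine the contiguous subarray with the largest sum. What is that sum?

Using Kadane's algorithm on [-11, -11, -2, -11, 13, 5, 11, 11]:

Scanning through the array:
Position 1 (value -11): max_ending_here = -11, max_so_far = -11
Position 2 (value -2): max_ending_here = -2, max_so_far = -2
Position 3 (value -11): max_ending_here = -11, max_so_far = -2
Position 4 (value 13): max_ending_here = 13, max_so_far = 13
Position 5 (value 5): max_ending_here = 18, max_so_far = 18
Position 6 (value 11): max_ending_here = 29, max_so_far = 29
Position 7 (value 11): max_ending_here = 40, max_so_far = 40

Maximum subarray: [13, 5, 11, 11]
Maximum sum: 40

The maximum subarray is [13, 5, 11, 11] with sum 40. This subarray runs from index 4 to index 7.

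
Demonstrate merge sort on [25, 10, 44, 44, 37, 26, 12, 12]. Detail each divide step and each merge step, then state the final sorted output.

Merge sort trace:

Split: [25, 10, 44, 44, 37, 26, 12, 12] -> [25, 10, 44, 44] and [37, 26, 12, 12]
  Split: [25, 10, 44, 44] -> [25, 10] and [44, 44]
    Split: [25, 10] -> [25] and [10]
    Merge: [25] + [10] -> [10, 25]
    Split: [44, 44] -> [44] and [44]
    Merge: [44] + [44] -> [44, 44]
  Merge: [10, 25] + [44, 44] -> [10, 25, 44, 44]
  Split: [37, 26, 12, 12] -> [37, 26] and [12, 12]
    Split: [37, 26] -> [37] and [26]
    Merge: [37] + [26] -> [26, 37]
    Split: [12, 12] -> [12] and [12]
    Merge: [12] + [12] -> [12, 12]
  Merge: [26, 37] + [12, 12] -> [12, 12, 26, 37]
Merge: [10, 25, 44, 44] + [12, 12, 26, 37] -> [10, 12, 12, 25, 26, 37, 44, 44]

Final sorted array: [10, 12, 12, 25, 26, 37, 44, 44]

The merge sort proceeds by recursively splitting the array and merging sorted halves.
After all merges, the sorted array is [10, 12, 12, 25, 26, 37, 44, 44].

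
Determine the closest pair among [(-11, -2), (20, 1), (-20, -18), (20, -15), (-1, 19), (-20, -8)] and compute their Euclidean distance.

Computing all pairwise distances among 6 points:

d((-11, -2), (20, 1)) = 31.1448
d((-11, -2), (-20, -18)) = 18.3576
d((-11, -2), (20, -15)) = 33.6155
d((-11, -2), (-1, 19)) = 23.2594
d((-11, -2), (-20, -8)) = 10.8167
d((20, 1), (-20, -18)) = 44.2832
d((20, 1), (20, -15)) = 16.0
d((20, 1), (-1, 19)) = 27.6586
d((20, 1), (-20, -8)) = 41.0
d((-20, -18), (20, -15)) = 40.1123
d((-20, -18), (-1, 19)) = 41.5933
d((-20, -18), (-20, -8)) = 10.0 <-- minimum
d((20, -15), (-1, 19)) = 39.9625
d((20, -15), (-20, -8)) = 40.6079
d((-1, 19), (-20, -8)) = 33.0151

Closest pair: (-20, -18) and (-20, -8) with distance 10.0

The closest pair is (-20, -18) and (-20, -8) with Euclidean distance 10.0. For 6 points, brute-force pairwise comparison is shown above. For large n, the divide-and-conquer algorithm (sort by x, recurse on halves, check the dividing strip) achieves O(n log n).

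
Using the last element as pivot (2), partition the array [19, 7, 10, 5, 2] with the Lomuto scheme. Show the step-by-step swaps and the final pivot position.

Lomuto partition with pivot = 2:

Initial array: [19, 7, 10, 5, 2]

arr[0]=19 > 2: no swap
arr[1]=7 > 2: no swap
arr[2]=10 > 2: no swap
arr[3]=5 > 2: no swap

Place pivot at position 0: [2, 7, 10, 5, 19]
Pivot position: 0

After partitioning with pivot 2, the array becomes [2, 7, 10, 5, 19]. The pivot is placed at index 0. All elements to the left of the pivot are <= 2, and all elements to the right are > 2.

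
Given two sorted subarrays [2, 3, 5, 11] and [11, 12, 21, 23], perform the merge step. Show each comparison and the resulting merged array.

Merging process:

Compare 2 vs 11: take 2 from left. Merged: [2]
Compare 3 vs 11: take 3 from left. Merged: [2, 3]
Compare 5 vs 11: take 5 from left. Merged: [2, 3, 5]
Compare 11 vs 11: take 11 from left. Merged: [2, 3, 5, 11]
Append remaining from right: [11, 12, 21, 23]. Merged: [2, 3, 5, 11, 11, 12, 21, 23]

Final merged array: [2, 3, 5, 11, 11, 12, 21, 23]
Total comparisons: 4

The merged array is [2, 3, 5, 11, 11, 12, 21, 23], requiring 4 comparisons. The merge step runs in O(n) time where n is the total number of elements.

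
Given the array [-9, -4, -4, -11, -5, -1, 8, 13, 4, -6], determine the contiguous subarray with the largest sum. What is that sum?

Using Kadane's algorithm on [-9, -4, -4, -11, -5, -1, 8, 13, 4, -6]:

Scanning through the array:
Position 1 (value -4): max_ending_here = -4, max_so_far = -4
Position 2 (value -4): max_ending_here = -4, max_so_far = -4
Position 3 (value -11): max_ending_here = -11, max_so_far = -4
Position 4 (value -5): max_ending_here = -5, max_so_far = -4
Position 5 (value -1): max_ending_here = -1, max_so_far = -1
Position 6 (value 8): max_ending_here = 8, max_so_far = 8
Position 7 (value 13): max_ending_here = 21, max_so_far = 21
Position 8 (value 4): max_ending_here = 25, max_so_far = 25
Position 9 (value -6): max_ending_here = 19, max_so_far = 25

Maximum subarray: [8, 13, 4]
Maximum sum: 25

The maximum subarray is [8, 13, 4] with sum 25. This subarray runs from index 6 to index 8.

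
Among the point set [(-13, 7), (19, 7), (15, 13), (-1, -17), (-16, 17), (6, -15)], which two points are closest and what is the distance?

Computing all pairwise distances among 6 points:

d((-13, 7), (19, 7)) = 32.0
d((-13, 7), (15, 13)) = 28.6356
d((-13, 7), (-1, -17)) = 26.8328
d((-13, 7), (-16, 17)) = 10.4403
d((-13, 7), (6, -15)) = 29.0689
d((19, 7), (15, 13)) = 7.2111 <-- minimum
d((19, 7), (-1, -17)) = 31.241
d((19, 7), (-16, 17)) = 36.4005
d((19, 7), (6, -15)) = 25.5539
d((15, 13), (-1, -17)) = 34.0
d((15, 13), (-16, 17)) = 31.257
d((15, 13), (6, -15)) = 29.4109
d((-1, -17), (-16, 17)) = 37.1618
d((-1, -17), (6, -15)) = 7.2801
d((-16, 17), (6, -15)) = 38.833

Closest pair: (19, 7) and (15, 13) with distance 7.2111

The closest pair is (19, 7) and (15, 13) with Euclidean distance 7.2111. For 6 points, brute-force pairwise comparison is shown above. For large n, the divide-and-conquer algorithm (sort by x, recurse on halves, check the dividing strip) achieves O(n log n).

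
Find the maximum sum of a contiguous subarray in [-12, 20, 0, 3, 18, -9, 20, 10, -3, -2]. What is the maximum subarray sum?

Using Kadane's algorithm on [-12, 20, 0, 3, 18, -9, 20, 10, -3, -2]:

Scanning through the array:
Position 1 (value 20): max_ending_here = 20, max_so_far = 20
Position 2 (value 0): max_ending_here = 20, max_so_far = 20
Position 3 (value 3): max_ending_here = 23, max_so_far = 23
Position 4 (value 18): max_ending_here = 41, max_so_far = 41
Position 5 (value -9): max_ending_here = 32, max_so_far = 41
Position 6 (value 20): max_ending_here = 52, max_so_far = 52
Position 7 (value 10): max_ending_here = 62, max_so_far = 62
Position 8 (value -3): max_ending_here = 59, max_so_far = 62
Position 9 (value -2): max_ending_here = 57, max_so_far = 62

Maximum subarray: [20, 0, 3, 18, -9, 20, 10]
Maximum sum: 62

The maximum subarray is [20, 0, 3, 18, -9, 20, 10] with sum 62. This subarray runs from index 1 to index 7.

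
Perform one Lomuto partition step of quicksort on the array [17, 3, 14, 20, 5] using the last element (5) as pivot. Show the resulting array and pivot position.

Lomuto partition with pivot = 5:

Initial array: [17, 3, 14, 20, 5]

arr[0]=17 > 5: no swap
arr[1]=3 <= 5: swap with position 0, array becomes [3, 17, 14, 20, 5]
arr[2]=14 > 5: no swap
arr[3]=20 > 5: no swap

Place pivot at position 1: [3, 5, 14, 20, 17]
Pivot position: 1

After partitioning with pivot 5, the array becomes [3, 5, 14, 20, 17]. The pivot is placed at index 1. All elements to the left of the pivot are <= 5, and all elements to the right are > 5.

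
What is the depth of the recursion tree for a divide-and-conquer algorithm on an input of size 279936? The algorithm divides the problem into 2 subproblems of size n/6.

For divide and conquer with division factor 6:

Problem sizes at each level:
Level 0: 279936
Level 1: 46656
Level 2: 7776
Level 3: 1296
Level 4: 216
Level 5: 36
Level 6: 6
Level 7: 1

The root is level 0 and the size-1 base case is level 7 (the tree spans levels 0 through 7, i.e. 8 levels counting the root), so the depth is the number of divisions: log_6(279936) = 7

The recursion tree depth is log_6(279936) = 7. At each level, the problem size is divided by 6, so it takes 7 divisions to reduce to a base case of size 1. The algorithm makes 2 recursive calls at each level.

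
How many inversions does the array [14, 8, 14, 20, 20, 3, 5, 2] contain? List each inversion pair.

Finding inversions in [14, 8, 14, 20, 20, 3, 5, 2]:

(0, 1): arr[0]=14 > arr[1]=8
(0, 5): arr[0]=14 > arr[5]=3
(0, 6): arr[0]=14 > arr[6]=5
(0, 7): arr[0]=14 > arr[7]=2
(1, 5): arr[1]=8 > arr[5]=3
(1, 6): arr[1]=8 > arr[6]=5
(1, 7): arr[1]=8 > arr[7]=2
(2, 5): arr[2]=14 > arr[5]=3
(2, 6): arr[2]=14 > arr[6]=5
(2, 7): arr[2]=14 > arr[7]=2
(3, 5): arr[3]=20 > arr[5]=3
(3, 6): arr[3]=20 > arr[6]=5
(3, 7): arr[3]=20 > arr[7]=2
(4, 5): arr[4]=20 > arr[5]=3
(4, 6): arr[4]=20 > arr[6]=5
(4, 7): arr[4]=20 > arr[7]=2
(5, 7): arr[5]=3 > arr[7]=2
(6, 7): arr[6]=5 > arr[7]=2

Total inversions: 18

The array has 18 inversion(s): (0,1), (0,5), (0,6), (0,7), (1,5), (1,6), (1,7), (2,5), (2,6), (2,7), (3,5), (3,6), (3,7), (4,5), (4,6), (4,7), (5,7), (6,7). Each pair (i,j) satisfies i < j and arr[i] > arr[j].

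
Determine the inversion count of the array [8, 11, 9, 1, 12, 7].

Finding inversions in [8, 11, 9, 1, 12, 7]:

(0, 3): arr[0]=8 > arr[3]=1
(0, 5): arr[0]=8 > arr[5]=7
(1, 2): arr[1]=11 > arr[2]=9
(1, 3): arr[1]=11 > arr[3]=1
(1, 5): arr[1]=11 > arr[5]=7
(2, 3): arr[2]=9 > arr[3]=1
(2, 5): arr[2]=9 > arr[5]=7
(4, 5): arr[4]=12 > arr[5]=7

Total inversions: 8

The array has 8 inversion(s): (0,3), (0,5), (1,2), (1,3), (1,5), (2,3), (2,5), (4,5). Each pair (i,j) satisfies i < j and arr[i] > arr[j].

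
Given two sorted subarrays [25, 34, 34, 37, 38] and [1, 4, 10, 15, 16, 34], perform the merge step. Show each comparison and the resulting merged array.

Merging process:

Compare 25 vs 1: take 1 from right. Merged: [1]
Compare 25 vs 4: take 4 from right. Merged: [1, 4]
Compare 25 vs 10: take 10 from right. Merged: [1, 4, 10]
Compare 25 vs 15: take 15 from right. Merged: [1, 4, 10, 15]
Compare 25 vs 16: take 16 from right. Merged: [1, 4, 10, 15, 16]
Compare 25 vs 34: take 25 from left. Merged: [1, 4, 10, 15, 16, 25]
Compare 34 vs 34: take 34 from left. Merged: [1, 4, 10, 15, 16, 25, 34]
Compare 34 vs 34: take 34 from left. Merged: [1, 4, 10, 15, 16, 25, 34, 34]
Compare 37 vs 34: take 34 from right. Merged: [1, 4, 10, 15, 16, 25, 34, 34, 34]
Append remaining from left: [37, 38]. Merged: [1, 4, 10, 15, 16, 25, 34, 34, 34, 37, 38]

Final merged array: [1, 4, 10, 15, 16, 25, 34, 34, 34, 37, 38]
Total comparisons: 9

The merged array is [1, 4, 10, 15, 16, 25, 34, 34, 34, 37, 38], requiring 9 comparisons. The merge step runs in O(n) time where n is the total number of elements.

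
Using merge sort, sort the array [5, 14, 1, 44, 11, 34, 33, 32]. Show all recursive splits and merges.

Merge sort trace:

Split: [5, 14, 1, 44, 11, 34, 33, 32] -> [5, 14, 1, 44] and [11, 34, 33, 32]
  Split: [5, 14, 1, 44] -> [5, 14] and [1, 44]
    Split: [5, 14] -> [5] and [14]
    Merge: [5] + [14] -> [5, 14]
    Split: [1, 44] -> [1] and [44]
    Merge: [1] + [44] -> [1, 44]
  Merge: [5, 14] + [1, 44] -> [1, 5, 14, 44]
  Split: [11, 34, 33, 32] -> [11, 34] and [33, 32]
    Split: [11, 34] -> [11] and [34]
    Merge: [11] + [34] -> [11, 34]
    Split: [33, 32] -> [33] and [32]
    Merge: [33] + [32] -> [32, 33]
  Merge: [11, 34] + [32, 33] -> [11, 32, 33, 34]
Merge: [1, 5, 14, 44] + [11, 32, 33, 34] -> [1, 5, 11, 14, 32, 33, 34, 44]

Final sorted array: [1, 5, 11, 14, 32, 33, 34, 44]

The merge sort proceeds by recursively splitting the array and merging sorted halves.
After all merges, the sorted array is [1, 5, 11, 14, 32, 33, 34, 44].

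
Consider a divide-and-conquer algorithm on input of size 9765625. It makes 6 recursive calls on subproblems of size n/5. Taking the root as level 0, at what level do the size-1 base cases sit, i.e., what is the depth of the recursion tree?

For divide and conquer with division factor 5:

Problem sizes at each level:
Level 0: 9765625
Level 1: 1953125
Level 2: 390625
Level 3: 78125
Level 4: 15625
Level 5: 3125
Level 6: 625
Level 7: 125
Level 8: 25
Level 9: 5
Level 10: 1

The root is level 0 and the size-1 base case is level 10 (the tree spans levels 0 through 10, i.e. 11 levels counting the root), so the depth is the number of divisions: log_5(9765625) = 10

The recursion tree depth is log_5(9765625) = 10. At each level, the problem size is divided by 5, so it takes 10 divisions to reduce to a base case of size 1. The algorithm makes 6 recursive calls at each level.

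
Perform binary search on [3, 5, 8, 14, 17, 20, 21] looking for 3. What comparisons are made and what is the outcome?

Binary search for 3 in [3, 5, 8, 14, 17, 20, 21]:

lo=0, hi=6, mid=3, arr[mid]=14 -> 14 > 3, search left half
lo=0, hi=2, mid=1, arr[mid]=5 -> 5 > 3, search left half
lo=0, hi=0, mid=0, arr[mid]=3 -> Found target at index 0!

Binary search finds 3 at index 0 after 3 comparisons. The search repeatedly halves the search space by comparing with the middle element.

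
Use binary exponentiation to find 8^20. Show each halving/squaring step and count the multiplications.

Computing 8^20 by squaring (build up from 8^1; each line after the first costs one multiplication):

8^1 = 8
8^2 = (8^1)^2 = 8^2 = 64
8^4 = (8^2)^2 = 64^2 = 4096
8^5 = 8 * 8^4 = 8 * 4096 = 32768
8^10 = (8^5)^2 = 32768^2 = 1073741824
8^20 = (8^10)^2 = 1073741824^2 = 1152921504606846976

Result: 1152921504606846976
Multiplications needed: 5 (5 lines after 8^1)

8^20 = 1152921504606846976. Using exponentiation by squaring, this requires 5 multiplications. The key idea: if the exponent is even, square the half-power; if odd, multiply by the base once.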